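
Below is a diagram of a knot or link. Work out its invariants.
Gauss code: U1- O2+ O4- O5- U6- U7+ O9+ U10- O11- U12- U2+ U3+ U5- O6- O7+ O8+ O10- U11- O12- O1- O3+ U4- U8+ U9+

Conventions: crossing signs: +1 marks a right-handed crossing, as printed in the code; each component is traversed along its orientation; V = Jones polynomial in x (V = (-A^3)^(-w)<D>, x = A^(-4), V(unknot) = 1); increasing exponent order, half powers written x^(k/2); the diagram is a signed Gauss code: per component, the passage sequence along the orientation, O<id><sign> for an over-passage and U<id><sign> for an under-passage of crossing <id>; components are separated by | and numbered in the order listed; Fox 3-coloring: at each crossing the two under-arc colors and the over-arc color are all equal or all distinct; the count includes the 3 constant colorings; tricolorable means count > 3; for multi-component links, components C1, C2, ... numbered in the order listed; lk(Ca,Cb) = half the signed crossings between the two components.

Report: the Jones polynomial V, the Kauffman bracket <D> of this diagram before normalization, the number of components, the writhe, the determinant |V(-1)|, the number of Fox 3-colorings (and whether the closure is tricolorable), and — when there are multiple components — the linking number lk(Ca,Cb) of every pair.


V = x^-5 - 2x^-4 + 2x^-3 - 2x^-2 + 2x^-1 - 1 + x
<D> = A^-10 - A^-6 + 2A^-2 - 2A^2 + 2A^6 - 2A^10 + A^14 (w = -2)
1 component over 12 crossings, w = -2
3 Fox colorings among 3^12, |V(-1)| = 11: not tricolorable
why: w = -2 shifts under R1 moves; the (-A^3)^(2) factor cancels that in V


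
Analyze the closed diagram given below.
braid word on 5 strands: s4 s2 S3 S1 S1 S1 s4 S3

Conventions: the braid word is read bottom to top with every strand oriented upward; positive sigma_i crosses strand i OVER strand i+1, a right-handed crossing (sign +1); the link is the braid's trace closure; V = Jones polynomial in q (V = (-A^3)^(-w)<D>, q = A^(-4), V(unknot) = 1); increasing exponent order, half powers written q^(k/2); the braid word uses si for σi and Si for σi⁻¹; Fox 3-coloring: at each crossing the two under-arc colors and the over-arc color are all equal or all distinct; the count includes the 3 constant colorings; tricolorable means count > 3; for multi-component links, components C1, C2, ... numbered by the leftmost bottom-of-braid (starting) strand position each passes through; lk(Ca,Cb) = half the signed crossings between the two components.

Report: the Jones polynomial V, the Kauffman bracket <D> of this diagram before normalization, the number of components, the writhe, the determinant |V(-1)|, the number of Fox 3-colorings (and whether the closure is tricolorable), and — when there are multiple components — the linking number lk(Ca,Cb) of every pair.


V(q) = -q^-6 + 2q^-5 - 2q^-4 + 3q^-3 - 3q^-2 + 2q^-1 - 1 + q
bracket: A^-10 - A^-6 + 2A^-2 - 3A^2 + 3A^6 - 2A^10 + 2A^14 - A^18, w = -2
1 component, writhe -2, over 8 crossings
det 15, colorings 9 of 3^8 — tricolorable
observation: w = -2 (over 8 crossings) is diagram-only; (-A^3)^(2) removes it from V


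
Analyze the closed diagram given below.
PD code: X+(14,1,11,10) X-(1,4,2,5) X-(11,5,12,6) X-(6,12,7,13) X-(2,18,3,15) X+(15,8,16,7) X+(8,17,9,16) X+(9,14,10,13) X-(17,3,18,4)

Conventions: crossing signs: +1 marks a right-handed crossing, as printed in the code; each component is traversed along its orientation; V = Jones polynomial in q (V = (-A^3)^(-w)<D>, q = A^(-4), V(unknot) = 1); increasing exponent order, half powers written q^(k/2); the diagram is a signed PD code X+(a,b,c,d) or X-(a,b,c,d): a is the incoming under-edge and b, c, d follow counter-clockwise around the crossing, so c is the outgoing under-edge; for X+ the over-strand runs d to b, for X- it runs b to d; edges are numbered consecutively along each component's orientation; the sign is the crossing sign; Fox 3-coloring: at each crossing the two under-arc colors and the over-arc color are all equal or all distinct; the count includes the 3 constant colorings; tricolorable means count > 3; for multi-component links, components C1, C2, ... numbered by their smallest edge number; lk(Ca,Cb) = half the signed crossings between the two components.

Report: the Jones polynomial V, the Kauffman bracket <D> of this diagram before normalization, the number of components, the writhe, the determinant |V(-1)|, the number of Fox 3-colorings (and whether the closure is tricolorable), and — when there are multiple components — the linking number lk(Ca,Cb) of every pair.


V(q) = -q^-3 + 3q^-2 - 2q^-1 + 4 - 2q + 3q^2 - q^3
bracket: A^-15 - 3A^-11 + 2A^-7 - 4A^-3 + 2A - 3A^5 + A^9, w = -1
3 components, writhe -1, over 9 crossings
lk(C1,C2) = 0
linking number lk(C1,C3) = 0
lk(C2,C3): 0
det 16, colorings 3 of 3^9 — not tricolorable
observation: all 3 components of this link are unlinked algebraically


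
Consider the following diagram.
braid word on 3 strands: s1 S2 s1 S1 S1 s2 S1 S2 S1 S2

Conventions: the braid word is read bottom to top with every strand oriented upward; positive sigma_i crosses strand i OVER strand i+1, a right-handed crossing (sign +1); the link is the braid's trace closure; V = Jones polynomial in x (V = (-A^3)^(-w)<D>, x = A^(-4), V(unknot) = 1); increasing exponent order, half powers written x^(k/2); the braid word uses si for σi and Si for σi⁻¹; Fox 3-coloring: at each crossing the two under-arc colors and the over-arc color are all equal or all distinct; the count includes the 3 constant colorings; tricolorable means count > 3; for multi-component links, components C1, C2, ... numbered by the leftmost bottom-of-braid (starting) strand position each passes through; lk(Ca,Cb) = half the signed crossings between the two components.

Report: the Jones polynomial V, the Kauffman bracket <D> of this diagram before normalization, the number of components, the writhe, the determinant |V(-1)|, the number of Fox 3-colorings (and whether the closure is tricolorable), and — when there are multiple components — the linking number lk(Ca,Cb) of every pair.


Jones polynomial: V(x) = -x^-6 + x^-5 - x^-4 + 2x^-3 - x^-2 + x^-1
<D> = A^-8 - A^-4 + 2 - A^4 + A^8 - A^12; writhe -4
components 1, writhe -4 (10 crossings)
3-colorings: 3 of 3^10, det 7 — not tricolorable
note: V spans 5 powers of x: at least 5 crossings in any diagram


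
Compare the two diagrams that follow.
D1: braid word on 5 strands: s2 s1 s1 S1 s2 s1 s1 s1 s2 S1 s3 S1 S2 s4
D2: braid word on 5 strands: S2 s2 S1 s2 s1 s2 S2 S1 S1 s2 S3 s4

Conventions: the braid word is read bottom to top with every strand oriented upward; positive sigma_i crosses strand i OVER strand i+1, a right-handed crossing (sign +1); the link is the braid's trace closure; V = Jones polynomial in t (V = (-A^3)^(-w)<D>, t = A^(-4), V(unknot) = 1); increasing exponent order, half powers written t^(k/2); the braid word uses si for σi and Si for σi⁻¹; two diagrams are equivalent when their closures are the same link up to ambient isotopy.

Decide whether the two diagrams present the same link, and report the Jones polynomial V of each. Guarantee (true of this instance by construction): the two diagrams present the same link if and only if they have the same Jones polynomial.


equivalent: no
V(D1) = t - t^2 + 2t^3 - t^4 + t^5 - t^6  (w +6, c 14, <D> = -A^-6 + A^-2 - A^2 + 2A^6 - A^10 + A^14)
V(D2) = t^-2 - t^-1 + 1 - t + t^2  (w 0, c 12, <D> = A^-8 - A^-4 + 1 - A^4 + A^8)
why: comparing 2 Jones polynomials yields 2 groups


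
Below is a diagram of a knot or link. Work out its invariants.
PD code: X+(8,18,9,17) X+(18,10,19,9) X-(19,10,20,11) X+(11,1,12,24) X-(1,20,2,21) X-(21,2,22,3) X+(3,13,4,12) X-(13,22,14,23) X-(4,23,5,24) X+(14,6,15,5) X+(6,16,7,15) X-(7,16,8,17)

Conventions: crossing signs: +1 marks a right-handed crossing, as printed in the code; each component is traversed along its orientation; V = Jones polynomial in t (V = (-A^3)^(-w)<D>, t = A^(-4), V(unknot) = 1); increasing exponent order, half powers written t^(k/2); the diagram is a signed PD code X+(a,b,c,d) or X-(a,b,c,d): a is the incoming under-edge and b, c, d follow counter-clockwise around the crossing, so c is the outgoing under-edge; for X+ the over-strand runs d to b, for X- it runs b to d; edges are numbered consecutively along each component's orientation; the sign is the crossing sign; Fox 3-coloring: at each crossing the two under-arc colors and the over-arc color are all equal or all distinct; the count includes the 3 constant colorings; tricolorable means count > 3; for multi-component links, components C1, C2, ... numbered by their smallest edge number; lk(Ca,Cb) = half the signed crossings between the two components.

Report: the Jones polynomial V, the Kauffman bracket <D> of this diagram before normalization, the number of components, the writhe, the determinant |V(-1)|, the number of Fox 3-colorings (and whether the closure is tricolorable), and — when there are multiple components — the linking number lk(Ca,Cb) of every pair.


V(t) = -t^-3 + t^-2 - t^-1 + 3 - t + t^2 - t^3
bracket: -A^-12 + A^-8 - A^-4 + 3 - A^4 + A^8 - A^12, w = 0
1 component, writhe 0, over 12 crossings
det 9, colorings 27 of 3^12 — tricolorable
observation: V spans 6 powers of t: at least 6 crossings in any diagram


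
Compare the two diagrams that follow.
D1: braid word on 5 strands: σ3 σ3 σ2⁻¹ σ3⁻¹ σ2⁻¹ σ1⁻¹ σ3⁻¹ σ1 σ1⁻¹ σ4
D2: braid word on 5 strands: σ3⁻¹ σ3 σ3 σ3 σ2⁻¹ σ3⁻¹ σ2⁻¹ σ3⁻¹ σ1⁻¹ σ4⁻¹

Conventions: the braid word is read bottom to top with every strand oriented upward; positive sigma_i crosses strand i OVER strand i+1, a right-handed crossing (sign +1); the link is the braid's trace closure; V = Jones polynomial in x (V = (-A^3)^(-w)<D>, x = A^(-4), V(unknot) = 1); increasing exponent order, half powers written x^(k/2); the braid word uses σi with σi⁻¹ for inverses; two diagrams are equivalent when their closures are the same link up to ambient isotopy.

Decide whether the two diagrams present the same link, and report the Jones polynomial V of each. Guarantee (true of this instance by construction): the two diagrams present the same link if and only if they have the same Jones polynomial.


same link: yes
V(D1) = 1  [10 crossings, <D> = A^-6, w = -2]
V(D2) = 1  (w -4, c 10, <D> = A^-12)
note: one V(x) for all 2 diagrams — one class (guaranteed)


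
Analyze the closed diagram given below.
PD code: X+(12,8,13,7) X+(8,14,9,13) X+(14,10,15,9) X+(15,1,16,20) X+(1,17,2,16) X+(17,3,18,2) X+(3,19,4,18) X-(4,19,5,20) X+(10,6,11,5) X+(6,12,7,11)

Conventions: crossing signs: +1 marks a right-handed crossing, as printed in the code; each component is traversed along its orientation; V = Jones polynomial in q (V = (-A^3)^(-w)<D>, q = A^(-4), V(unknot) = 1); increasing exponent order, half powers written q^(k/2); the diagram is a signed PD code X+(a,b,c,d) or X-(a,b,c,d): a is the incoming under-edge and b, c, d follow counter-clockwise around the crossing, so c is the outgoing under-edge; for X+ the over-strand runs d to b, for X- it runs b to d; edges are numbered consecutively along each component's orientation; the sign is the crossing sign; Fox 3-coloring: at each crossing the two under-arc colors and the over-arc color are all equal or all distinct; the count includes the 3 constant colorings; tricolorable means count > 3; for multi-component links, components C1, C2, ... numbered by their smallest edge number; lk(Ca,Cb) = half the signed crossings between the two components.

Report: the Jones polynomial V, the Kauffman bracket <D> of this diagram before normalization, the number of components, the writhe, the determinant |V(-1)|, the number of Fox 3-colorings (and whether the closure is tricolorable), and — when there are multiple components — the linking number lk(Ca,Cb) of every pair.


V = q^3 + 2q^5 - 2q^6 + 2q^7 - 3q^8 + 2q^9 - 2q^10 + q^11
<D> = A^-20 - 2A^-16 + 2A^-12 - 3A^-8 + 2A^-4 - 2 + 2A^4 + A^12 (w = +8)
1 component over 10 crossings, w = +8
9 Fox colorings among 3^10, |V(-1)| = 15: tricolorable
why: w = +8 shifts under R1 moves; the (-A^3)^(-8) factor cancels that in V


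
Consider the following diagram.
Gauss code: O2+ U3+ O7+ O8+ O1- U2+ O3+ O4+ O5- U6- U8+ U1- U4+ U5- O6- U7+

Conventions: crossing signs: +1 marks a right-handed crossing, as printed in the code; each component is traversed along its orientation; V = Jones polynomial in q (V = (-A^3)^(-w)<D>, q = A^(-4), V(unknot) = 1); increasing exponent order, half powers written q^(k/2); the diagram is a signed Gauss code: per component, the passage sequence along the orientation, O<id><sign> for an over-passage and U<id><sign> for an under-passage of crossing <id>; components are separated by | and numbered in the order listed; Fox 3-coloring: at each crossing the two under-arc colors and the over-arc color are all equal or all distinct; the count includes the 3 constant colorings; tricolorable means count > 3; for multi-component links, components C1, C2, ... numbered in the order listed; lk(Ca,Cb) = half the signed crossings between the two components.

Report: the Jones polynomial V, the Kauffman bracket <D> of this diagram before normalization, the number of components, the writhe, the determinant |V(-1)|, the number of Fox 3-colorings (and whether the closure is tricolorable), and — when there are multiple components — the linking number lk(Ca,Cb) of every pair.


Jones polynomial: V(q) = q + q^3 - q^4
<D> = -A^-10 + A^-6 + A^2; writhe +2
components 1, writhe +2 (8 crossings)
3-colorings: 9 of 3^8, det 3 — tricolorable
note: |V(-1)| = 3: so tricolorable, since 3 divides 3


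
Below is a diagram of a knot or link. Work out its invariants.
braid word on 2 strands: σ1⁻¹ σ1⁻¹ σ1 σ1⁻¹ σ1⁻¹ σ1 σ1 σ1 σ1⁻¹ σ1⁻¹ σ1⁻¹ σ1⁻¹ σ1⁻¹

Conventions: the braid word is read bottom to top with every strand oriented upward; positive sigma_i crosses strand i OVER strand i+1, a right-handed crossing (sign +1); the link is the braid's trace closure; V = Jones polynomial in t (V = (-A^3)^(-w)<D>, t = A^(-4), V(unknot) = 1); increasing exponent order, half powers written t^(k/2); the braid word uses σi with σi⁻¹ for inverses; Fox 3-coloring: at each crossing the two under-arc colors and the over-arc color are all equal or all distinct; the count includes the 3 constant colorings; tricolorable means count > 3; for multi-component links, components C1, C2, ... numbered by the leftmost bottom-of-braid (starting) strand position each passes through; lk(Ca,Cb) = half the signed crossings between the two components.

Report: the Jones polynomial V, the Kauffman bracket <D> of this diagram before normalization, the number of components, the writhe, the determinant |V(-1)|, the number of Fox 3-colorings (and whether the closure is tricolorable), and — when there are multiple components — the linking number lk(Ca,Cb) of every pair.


V(t) = -t^-7 + t^-6 - t^-5 + t^-4 + t^-2
bracket: -A^-7 - A + A^5 - A^9 + A^13, w = -5
1 component, writhe -5, over 13 crossings
det 5, colorings 3 of 3^13 — not tricolorable
observation: free reduction leaves σ1⁻¹ σ1⁻¹ σ1⁻¹ σ1⁻¹ σ1⁻¹ of the original 13 letters


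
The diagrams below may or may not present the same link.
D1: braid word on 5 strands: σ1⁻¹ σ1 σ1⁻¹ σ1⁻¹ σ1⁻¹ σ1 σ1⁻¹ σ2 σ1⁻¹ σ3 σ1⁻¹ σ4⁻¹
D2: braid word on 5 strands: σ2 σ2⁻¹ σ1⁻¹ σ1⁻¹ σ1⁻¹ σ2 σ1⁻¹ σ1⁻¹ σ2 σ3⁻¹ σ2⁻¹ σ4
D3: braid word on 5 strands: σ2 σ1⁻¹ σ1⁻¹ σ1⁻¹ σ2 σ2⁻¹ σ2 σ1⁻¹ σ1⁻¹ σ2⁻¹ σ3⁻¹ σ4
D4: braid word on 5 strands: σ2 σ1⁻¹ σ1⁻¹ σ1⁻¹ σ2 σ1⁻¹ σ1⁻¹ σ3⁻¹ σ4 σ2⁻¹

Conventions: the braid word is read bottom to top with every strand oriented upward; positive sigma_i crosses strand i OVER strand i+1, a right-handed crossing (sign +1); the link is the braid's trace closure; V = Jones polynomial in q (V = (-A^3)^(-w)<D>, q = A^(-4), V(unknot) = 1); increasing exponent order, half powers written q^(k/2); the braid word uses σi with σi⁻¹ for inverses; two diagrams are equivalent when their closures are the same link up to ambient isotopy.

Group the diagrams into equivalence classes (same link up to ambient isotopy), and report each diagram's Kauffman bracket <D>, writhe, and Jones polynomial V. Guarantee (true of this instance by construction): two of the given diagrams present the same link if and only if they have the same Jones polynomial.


grouping into links: {D1, D2, D3, D4}
V(D1) = -q^-7 + q^-6 - q^-5 + q^-4 + q^-2  (w -4, c 12, <D> = A^-4 + A^4 - A^8 + A^12 - A^16)
V(D2) = -q^-7 + q^-6 - q^-5 + q^-4 + q^-2  (w -4, c 12, <D> = A^-4 + A^4 - A^8 + A^12 - A^16)
V(D3) = -q^-7 + q^-6 - q^-5 + q^-4 + q^-2  [12 crossings, <D> = A^-4 + A^4 - A^8 + A^12 - A^16, w = -4]
V(D4) = -q^-7 + q^-6 - q^-5 + q^-4 + q^-2  (w -4, c 10, <D> = A^-4 + A^4 - A^8 + A^12 - A^16)
why: one V(q) for all 4 diagrams — one class (guaranteed)


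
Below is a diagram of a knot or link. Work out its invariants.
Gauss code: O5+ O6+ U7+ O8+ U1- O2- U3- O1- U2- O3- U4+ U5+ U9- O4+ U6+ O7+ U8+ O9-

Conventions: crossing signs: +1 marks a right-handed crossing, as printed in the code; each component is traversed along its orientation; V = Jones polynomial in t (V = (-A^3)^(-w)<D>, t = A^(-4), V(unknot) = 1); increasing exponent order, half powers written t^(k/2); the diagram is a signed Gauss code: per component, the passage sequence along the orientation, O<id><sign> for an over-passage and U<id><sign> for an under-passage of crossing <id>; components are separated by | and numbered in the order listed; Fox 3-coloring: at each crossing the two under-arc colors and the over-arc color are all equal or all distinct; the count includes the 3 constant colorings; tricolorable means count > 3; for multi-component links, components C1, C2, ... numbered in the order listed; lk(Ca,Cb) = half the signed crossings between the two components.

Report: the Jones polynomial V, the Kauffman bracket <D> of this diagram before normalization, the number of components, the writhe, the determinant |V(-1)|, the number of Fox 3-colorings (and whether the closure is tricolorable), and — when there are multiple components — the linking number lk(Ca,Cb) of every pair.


V = -t^-3 + t^-2 - t^-1 + 3 - t + t^2 - t^3
<D> = A^-9 - A^-5 + A^-1 - 3A^3 + A^7 - A^11 + A^15 (w = +1)
1 component over 9 crossings, w = +1
27 Fox colorings among 3^9, |V(-1)| = 9: tricolorable
why: det 9 = |V(-1)|; divisible by 3, so tricolorable


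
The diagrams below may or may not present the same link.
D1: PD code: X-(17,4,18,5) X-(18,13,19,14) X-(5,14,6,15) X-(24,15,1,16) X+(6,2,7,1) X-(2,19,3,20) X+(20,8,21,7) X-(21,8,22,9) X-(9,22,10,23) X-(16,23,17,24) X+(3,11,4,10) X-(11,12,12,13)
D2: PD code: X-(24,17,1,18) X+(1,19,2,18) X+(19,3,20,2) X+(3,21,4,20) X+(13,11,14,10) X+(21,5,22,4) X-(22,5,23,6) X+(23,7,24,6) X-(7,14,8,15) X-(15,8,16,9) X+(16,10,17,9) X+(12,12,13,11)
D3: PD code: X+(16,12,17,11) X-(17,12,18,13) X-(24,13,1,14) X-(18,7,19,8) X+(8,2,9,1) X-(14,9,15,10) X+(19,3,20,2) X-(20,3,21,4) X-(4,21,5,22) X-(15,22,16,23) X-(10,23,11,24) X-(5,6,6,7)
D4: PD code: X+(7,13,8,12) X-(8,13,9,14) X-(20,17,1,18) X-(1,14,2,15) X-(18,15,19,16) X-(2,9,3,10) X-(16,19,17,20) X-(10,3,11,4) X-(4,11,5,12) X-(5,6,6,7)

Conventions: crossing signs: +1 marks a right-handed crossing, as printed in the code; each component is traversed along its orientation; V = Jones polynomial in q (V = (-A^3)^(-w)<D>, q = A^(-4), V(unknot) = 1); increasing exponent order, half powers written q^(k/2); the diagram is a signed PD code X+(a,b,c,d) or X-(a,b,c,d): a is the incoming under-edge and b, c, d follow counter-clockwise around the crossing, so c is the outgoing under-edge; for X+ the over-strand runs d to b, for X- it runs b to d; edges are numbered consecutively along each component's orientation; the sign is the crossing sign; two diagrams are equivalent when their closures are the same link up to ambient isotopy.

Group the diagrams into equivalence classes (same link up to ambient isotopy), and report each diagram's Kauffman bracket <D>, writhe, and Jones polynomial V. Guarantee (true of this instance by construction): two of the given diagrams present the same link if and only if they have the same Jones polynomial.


grouping into links: {D1, D3} | {D2} | {D4}
V(D1) = -q^-6 + q^-5 - q^-4 + 2q^-3 - q^-2 + q^-1  (w -6, c 12, <D> = A^-14 - A^-10 + 2A^-6 - A^-2 + A^2 - A^6)
D2 (bracket -A^-4 + 1 + A^8; 12 crossings at w = +4): V = q + q^3 - q^4
V(D3) = -q^-6 + q^-5 - q^-4 + 2q^-3 - q^-2 + q^-1  [12 crossings, <D> = A^-14 - A^-10 + 2A^-6 - A^-2 + A^2 - A^6, w = -6]
D4 (bracket A^-16 + 2A^-8 - 2A^-4 + 1 - 2A^4 + A^8; 10 crossings at w = -8): V = q^-8 - 2q^-7 + q^-6 - 2q^-5 + 2q^-4 + q^-2
key observation: V(q) takes 3 values over 4 diagrams, fixing the grouping


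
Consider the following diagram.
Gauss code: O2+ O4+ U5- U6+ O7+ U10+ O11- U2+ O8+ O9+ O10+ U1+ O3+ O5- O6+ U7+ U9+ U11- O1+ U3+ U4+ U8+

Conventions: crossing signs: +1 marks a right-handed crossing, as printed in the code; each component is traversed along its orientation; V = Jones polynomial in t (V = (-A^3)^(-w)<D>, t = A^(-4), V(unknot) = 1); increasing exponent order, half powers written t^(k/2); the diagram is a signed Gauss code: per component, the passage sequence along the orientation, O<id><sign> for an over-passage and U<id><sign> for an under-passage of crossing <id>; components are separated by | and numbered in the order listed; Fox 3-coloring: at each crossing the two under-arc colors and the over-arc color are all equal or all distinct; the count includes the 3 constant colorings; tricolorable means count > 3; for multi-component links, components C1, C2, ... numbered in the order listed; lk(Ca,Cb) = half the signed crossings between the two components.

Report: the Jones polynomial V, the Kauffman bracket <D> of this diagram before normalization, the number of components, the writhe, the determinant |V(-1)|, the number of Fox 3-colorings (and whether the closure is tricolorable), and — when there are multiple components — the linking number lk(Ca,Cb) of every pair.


V = t^2 + 2t^4 - 2t^5 + t^6 - 2t^7 + t^8
<D> = -A^-11 + 2A^-7 - A^-3 + 2A - 2A^5 - A^13 (w = +7)
1 component over 11 crossings, w = +7
27 Fox colorings among 3^11, |V(-1)| = 9: tricolorable
why: w = +7 shifts under R1 moves; the (-A^3)^(-7) factor cancels that in V


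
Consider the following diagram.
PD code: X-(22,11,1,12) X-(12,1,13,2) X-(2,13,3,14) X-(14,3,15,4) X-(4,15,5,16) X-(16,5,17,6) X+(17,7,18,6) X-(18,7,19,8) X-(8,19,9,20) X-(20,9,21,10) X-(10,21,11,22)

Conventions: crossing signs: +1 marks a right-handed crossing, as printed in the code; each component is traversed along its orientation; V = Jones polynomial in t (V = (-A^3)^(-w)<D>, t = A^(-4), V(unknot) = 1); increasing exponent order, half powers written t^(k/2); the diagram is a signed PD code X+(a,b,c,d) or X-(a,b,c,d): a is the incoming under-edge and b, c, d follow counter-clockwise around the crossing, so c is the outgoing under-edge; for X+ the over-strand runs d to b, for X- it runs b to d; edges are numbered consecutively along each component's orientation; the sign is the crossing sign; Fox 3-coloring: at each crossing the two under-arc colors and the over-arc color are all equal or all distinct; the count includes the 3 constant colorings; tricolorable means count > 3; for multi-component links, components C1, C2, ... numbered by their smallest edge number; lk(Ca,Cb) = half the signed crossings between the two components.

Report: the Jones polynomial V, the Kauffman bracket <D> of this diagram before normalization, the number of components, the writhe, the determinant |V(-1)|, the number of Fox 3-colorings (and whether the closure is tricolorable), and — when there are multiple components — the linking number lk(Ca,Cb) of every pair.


V(t) = -t^-13 + t^-12 - t^-11 + t^-10 - t^-9 + t^-8 - t^-7 + t^-6 + t^-4
bracket: -A^-11 - A^-3 + A - A^5 + A^9 - A^13 + A^17 - A^21 + A^25, w = -9
1 component, writhe -9, over 11 crossings
det 9, colorings 9 of 3^11 — tricolorable
observation: w = -9 (over 11 crossings) is diagram-only; (-A^3)^(9) removes it from V


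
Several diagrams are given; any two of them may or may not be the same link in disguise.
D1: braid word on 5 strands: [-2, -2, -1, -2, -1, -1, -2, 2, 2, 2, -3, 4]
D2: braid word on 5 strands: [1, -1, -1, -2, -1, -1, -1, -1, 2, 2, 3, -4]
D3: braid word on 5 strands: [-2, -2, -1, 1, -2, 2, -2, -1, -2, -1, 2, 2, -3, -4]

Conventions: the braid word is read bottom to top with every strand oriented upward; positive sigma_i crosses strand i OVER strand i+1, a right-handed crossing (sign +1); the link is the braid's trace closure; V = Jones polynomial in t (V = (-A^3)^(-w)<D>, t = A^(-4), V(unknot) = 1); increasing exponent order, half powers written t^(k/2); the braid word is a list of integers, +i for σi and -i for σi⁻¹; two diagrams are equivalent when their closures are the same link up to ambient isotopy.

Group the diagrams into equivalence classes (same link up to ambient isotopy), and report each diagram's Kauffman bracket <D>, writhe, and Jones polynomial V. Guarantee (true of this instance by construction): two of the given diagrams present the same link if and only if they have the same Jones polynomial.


equivalence classes: {D1, D2, D3}
D1 (bracket A^-8 + 1 - A^4; 12 crossings at w = -4): V = -t^-4 + t^-3 + t^-1
D2 (bracket A^-8 + 1 - A^4; 12 crossings at w = -4): V = -t^-4 + t^-3 + t^-1
V(D3) = -t^-4 + t^-3 + t^-1  [14 crossings, <D> = A^-14 + A^-6 - A^-2, w = -6]
key observation: one V(t) for all 3 diagrams — one class (guaranteed)


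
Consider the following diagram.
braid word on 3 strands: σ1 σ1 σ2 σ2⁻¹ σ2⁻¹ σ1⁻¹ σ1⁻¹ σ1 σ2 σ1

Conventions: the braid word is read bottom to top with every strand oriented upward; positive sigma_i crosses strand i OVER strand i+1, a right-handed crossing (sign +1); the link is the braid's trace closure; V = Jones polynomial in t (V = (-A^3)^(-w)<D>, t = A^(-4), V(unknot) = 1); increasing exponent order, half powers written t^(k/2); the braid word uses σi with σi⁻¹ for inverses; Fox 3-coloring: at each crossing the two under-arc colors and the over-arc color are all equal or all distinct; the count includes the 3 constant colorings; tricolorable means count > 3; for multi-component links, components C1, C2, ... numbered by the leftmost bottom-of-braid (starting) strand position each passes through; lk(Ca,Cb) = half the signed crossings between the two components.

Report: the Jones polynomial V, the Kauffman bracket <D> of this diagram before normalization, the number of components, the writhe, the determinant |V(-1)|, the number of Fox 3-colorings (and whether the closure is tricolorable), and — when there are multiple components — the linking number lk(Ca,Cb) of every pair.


Jones polynomial: V(t) = t + t^3 - t^4
<D> = -A^-10 + A^-6 + A^2; writhe +2
components 1, writhe +2 (10 crossings)
3-colorings: 9 of 3^10, det 3 — tricolorable
note: the span of V is 3, forcing >= 3 crossings in any diagram


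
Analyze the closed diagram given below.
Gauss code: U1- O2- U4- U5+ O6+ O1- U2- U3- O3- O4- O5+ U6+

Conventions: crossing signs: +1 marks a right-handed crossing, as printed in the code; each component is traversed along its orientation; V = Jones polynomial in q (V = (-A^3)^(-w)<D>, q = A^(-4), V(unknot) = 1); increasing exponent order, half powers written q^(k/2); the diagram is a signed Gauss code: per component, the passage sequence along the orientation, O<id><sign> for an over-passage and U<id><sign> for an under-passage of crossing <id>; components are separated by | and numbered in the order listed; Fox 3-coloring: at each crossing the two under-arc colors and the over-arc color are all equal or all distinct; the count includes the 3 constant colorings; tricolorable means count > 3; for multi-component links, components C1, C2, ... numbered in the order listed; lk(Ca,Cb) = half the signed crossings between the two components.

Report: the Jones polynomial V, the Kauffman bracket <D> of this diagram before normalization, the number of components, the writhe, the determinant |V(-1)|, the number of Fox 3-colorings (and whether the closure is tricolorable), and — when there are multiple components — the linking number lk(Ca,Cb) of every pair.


V = 1
<D> = A^-6 (w = -2)
1 component over 6 crossings, w = -2
3 Fox colorings among 3^6, |V(-1)| = 1: not tricolorable
why: |V(-1)| = 1: so not tricolorable, since 3 does not divide 1


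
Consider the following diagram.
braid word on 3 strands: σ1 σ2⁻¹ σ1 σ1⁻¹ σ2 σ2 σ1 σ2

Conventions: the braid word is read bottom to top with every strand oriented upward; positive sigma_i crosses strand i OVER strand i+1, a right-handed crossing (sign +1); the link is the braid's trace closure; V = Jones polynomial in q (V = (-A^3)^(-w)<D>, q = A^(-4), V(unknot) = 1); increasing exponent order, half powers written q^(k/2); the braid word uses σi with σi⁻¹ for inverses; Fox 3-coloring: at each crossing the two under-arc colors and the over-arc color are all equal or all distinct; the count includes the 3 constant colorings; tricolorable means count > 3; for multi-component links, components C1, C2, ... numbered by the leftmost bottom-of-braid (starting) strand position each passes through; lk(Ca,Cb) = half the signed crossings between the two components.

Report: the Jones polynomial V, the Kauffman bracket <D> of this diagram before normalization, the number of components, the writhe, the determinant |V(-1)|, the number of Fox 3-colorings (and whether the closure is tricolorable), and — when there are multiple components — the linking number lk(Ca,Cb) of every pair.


V = q + q^3 - q^4
<D> = -A^-4 + 1 + A^8 (w = +4)
1 component over 8 crossings, w = +4
9 Fox colorings among 3^8, |V(-1)| = 3: tricolorable
why: the word shrinks to σ1 σ2 σ1 σ2 after cancelling


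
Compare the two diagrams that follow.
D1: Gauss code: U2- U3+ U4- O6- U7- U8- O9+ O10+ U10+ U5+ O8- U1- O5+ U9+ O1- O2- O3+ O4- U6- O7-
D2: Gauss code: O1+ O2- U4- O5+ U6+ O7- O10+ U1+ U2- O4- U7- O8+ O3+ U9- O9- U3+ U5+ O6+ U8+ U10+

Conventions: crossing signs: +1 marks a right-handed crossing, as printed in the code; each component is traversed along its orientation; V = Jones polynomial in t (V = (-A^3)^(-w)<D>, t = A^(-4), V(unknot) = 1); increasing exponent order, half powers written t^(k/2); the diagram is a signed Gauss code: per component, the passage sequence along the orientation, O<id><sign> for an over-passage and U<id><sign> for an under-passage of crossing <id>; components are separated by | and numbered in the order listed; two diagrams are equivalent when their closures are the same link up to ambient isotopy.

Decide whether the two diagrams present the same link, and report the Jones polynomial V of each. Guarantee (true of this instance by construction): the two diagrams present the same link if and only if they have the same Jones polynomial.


equivalent: no
D1 (bracket A^-10 - A^-6 + 2A^-2 - 3A^2 + 3A^6 - 2A^10 + 2A^14 - A^18; 10 crossings at w = -2): V = -t^-6 + 2t^-5 - 2t^-4 + 3t^-3 - 3t^-2 + 2t^-1 - 1 + t
V(D2) = t + t^3 - t^4  (w +2, c 10, <D> = -A^-10 + A^-6 + A^2)
key observation: 2 classes among 2 diagrams; unequal V(t) rules out equality


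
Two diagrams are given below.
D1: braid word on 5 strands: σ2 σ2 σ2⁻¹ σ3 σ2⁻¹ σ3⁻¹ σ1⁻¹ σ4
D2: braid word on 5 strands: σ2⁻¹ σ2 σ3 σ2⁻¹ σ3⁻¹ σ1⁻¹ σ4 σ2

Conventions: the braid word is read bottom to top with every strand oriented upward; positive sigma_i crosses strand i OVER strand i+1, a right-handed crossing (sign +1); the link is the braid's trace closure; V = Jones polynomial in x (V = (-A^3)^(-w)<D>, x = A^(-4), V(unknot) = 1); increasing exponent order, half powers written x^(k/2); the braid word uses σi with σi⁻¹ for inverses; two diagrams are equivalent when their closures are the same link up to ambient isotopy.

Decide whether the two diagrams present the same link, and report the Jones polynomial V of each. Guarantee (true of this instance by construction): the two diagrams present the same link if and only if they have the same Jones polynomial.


same link: yes
V(D1) = 1  [8 crossings, <D> = 1, w = 0]
V(D2) = 1  [8 crossings, <D> = 1, w = 0]
insight: D2 (8 crossings) and D1 (8) are Markov-related braid presentations


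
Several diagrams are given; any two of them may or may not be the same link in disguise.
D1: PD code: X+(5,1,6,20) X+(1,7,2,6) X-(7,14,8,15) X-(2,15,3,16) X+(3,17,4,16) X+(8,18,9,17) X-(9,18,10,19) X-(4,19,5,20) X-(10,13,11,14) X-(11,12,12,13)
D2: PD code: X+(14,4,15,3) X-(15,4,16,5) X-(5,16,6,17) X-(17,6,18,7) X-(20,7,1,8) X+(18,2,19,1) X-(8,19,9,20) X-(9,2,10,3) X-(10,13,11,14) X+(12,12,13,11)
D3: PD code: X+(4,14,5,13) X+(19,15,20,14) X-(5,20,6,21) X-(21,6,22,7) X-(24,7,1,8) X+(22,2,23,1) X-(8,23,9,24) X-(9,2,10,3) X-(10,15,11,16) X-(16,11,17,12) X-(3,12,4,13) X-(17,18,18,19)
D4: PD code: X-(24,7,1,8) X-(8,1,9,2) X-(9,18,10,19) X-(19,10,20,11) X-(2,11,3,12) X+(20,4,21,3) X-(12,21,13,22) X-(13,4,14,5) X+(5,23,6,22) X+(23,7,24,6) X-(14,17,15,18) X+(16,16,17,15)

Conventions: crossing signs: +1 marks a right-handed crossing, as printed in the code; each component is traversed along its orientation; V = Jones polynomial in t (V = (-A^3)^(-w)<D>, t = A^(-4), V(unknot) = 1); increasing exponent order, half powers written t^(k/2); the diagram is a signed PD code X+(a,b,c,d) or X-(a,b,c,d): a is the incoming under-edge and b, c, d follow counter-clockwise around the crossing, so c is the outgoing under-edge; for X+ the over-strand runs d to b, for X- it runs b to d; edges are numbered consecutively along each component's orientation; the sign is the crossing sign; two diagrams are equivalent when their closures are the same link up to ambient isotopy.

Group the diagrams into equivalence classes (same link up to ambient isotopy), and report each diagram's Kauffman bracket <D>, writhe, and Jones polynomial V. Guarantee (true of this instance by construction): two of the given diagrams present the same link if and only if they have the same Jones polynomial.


equivalence classes: {D1} | {D2, D3, D4}
D1 (bracket A^-6; 10 crossings at w = -2): V = 1
V(D2) = -t^-6 + t^-5 - t^-4 + 2t^-3 - t^-2 + t^-1  [10 crossings, <D> = A^-8 - A^-4 + 2 - A^4 + A^8 - A^12, w = -4]
V(D3) = -t^-6 + t^-5 - t^-4 + 2t^-3 - t^-2 + t^-1  (w -6, c 12, <D> = A^-14 - A^-10 + 2A^-6 - A^-2 + A^2 - A^6)
V(D4) = -t^-6 + t^-5 - t^-4 + 2t^-3 - t^-2 + t^-1  (w -4, c 12, <D> = A^-8 - A^-4 + 2 - A^4 + A^8 - A^12)
key observation: 2 values of V(t) split the 4 diagrams


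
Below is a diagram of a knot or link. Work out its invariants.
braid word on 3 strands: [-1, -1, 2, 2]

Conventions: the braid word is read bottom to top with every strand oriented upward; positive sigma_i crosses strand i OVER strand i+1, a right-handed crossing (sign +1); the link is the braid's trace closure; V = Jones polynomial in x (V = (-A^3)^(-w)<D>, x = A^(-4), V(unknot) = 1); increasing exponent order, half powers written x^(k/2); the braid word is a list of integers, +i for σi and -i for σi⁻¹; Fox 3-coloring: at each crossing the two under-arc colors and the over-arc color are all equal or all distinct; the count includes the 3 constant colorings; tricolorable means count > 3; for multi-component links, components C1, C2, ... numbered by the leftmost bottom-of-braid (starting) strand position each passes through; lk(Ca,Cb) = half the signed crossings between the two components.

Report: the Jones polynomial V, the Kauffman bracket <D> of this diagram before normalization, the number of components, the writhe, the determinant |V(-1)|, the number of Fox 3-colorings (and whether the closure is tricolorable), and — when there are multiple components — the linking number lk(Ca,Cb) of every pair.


V(x) = x^-2 + 2 + x^2
bracket: A^-8 + 2 + A^8, w = 0
3 components, writhe 0, over 4 crossings
lk(C1,C2) = -1
linking number lk(C1,C3) = 0
lk(C2,C3): +1
det 4, colorings 3 of 3^4 — not tricolorable
observation: det 4 = |V(-1)|; not divisible by 3, so not tricolorable


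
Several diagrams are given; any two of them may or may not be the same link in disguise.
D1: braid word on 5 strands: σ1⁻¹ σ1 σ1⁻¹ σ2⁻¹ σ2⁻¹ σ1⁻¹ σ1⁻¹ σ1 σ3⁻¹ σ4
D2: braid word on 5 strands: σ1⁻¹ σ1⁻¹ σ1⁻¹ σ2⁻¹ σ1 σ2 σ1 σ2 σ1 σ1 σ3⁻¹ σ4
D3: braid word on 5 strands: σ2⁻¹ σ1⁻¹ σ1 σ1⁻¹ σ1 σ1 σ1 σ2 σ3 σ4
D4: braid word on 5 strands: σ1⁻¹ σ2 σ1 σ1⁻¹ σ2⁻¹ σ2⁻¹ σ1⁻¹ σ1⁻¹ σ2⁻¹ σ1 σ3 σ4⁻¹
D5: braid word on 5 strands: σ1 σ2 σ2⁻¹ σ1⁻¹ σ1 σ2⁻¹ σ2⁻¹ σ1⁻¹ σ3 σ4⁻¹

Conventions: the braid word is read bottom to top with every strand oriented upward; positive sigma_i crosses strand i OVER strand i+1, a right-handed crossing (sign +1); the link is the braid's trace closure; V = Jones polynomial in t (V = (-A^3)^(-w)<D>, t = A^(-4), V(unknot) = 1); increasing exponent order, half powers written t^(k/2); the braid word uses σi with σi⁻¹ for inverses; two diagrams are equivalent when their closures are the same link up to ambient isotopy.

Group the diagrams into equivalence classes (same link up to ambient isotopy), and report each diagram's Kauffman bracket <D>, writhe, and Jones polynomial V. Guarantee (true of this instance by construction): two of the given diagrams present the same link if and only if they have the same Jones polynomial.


classes: {D1, D4} | {D2, D3} | {D5}
V(D1) = t^-5 + 2t^-3 + t^-1  [10 crossings, <D> = A^-8 + 2 + A^8, w = -4]
D2 (bracket A^-6 + A^-2 + A^2 + A^6; 12 crossings at w = +2): V = 1 + t + t^2 + t^3
V(D3) = 1 + t + t^2 + t^3  (w +4, c 10, <D> = 1 + A^4 + A^8 + A^12)
D4 (bracket A^-8 + 2 + A^8; 12 crossings at w = -4): V = t^-5 + 2t^-3 + t^-1
V(D5) = t^-3 + t^-2 + t^-1 + 1  (w -2, c 10, <D> = A^-6 + A^-2 + A^2 + A^6)
note: V(t) takes 3 values over 5 diagrams, fixing the grouping


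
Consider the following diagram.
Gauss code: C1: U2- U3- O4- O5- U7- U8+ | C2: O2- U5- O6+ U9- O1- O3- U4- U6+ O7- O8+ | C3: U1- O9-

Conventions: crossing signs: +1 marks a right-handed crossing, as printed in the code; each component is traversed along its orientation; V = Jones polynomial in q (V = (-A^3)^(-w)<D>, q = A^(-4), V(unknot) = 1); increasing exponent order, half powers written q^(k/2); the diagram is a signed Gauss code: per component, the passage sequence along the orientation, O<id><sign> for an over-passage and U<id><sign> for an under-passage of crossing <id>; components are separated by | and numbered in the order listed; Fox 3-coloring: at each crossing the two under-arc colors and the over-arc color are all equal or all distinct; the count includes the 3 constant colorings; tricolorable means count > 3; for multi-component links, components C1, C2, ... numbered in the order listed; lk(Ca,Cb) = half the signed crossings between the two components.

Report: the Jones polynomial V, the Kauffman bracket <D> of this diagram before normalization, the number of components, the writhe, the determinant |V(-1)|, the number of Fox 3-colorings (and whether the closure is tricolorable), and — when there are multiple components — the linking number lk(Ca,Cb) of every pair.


Jones polynomial: V(q) = q^-7 + 2q^-5 - q^-4 + 2q^-3 - q^-2 + q^-1
<D> = -A^-11 + A^-7 - 2A^-3 + A - 2A^5 - A^13; writhe -5
components 3, writhe -5 (9 crossings)
linking number lk(C1,C2) = -2
lk(C1,C3): 0
lk(C2,C3) = -1
3-colorings: 3 of 3^9, det 8 — not tricolorable
note: the 3 component pairs carry total linking -3


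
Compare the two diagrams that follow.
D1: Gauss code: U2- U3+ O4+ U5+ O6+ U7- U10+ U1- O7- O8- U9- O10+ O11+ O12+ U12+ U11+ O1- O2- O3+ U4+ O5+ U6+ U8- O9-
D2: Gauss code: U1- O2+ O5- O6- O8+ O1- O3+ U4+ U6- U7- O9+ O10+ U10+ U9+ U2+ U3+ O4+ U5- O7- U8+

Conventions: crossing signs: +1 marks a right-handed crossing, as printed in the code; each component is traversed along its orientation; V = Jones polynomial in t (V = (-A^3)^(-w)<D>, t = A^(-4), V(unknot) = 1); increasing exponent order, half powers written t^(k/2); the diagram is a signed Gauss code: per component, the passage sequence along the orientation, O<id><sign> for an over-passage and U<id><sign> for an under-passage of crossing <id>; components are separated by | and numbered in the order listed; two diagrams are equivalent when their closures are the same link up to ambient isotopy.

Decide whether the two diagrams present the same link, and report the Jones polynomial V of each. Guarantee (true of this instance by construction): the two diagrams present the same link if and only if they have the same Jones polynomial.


equivalent: yes
D1 (bracket A^6; 12 crossings at w = +2): V = 1
D2 (bracket A^6; 10 crossings at w = +2): V = 1
key observation: from 12 to 10 crossings by R-moves: one link, two diagrams
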